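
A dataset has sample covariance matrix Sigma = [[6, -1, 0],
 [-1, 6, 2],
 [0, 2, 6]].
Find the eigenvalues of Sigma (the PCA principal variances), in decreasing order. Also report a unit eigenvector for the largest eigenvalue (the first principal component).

Step 1 — characteristic polynomial p(λ) = det(λI - Sigma) = λ³ - tr·λ² + c_1·λ - det, where tr = trace, c_1 = sum of the principal 2×2 minors, det = det(Sigma):
  tr = 6 + 6 + 6 = 18,
  c_1 = (6·6 - (-1)²) + (6·6 - (0)²) + (6·6 - (2)²) = 35 + 36 + 32 = 103,
  det = 6·(6·6 - (2)²) - (-1)·((-1)·6 - (2)·(0)) + (0)·((-1)·(2) - 6·(0)) = 6·(32) - (-1)·(-6) + (0)·(-2) = 186.
  So p(λ) = λ³ - 18λ² + 103λ - 186.
Step 2 — look for an integer root (rational root theorem: any rational root is an integer divisor of 186). Testing λ = 6:
  p(6) = 216 - 648 + 618 - 186 = 0  ✓
  Dividing out (λ - 6): p(λ) = (λ - 6)(λ² - 12λ + 31).
Step 3 — remaining eigenvalues from the quadratic λ² - 12λ + 31 = 0:
  Δ = 12² - 4·31 = 144 - 124 = 20,  λ = (12 ± √20)/2 = (12 ± 4.4721)/2 ≈ 8.2361 or 3.7639.
  Sorted: λ_1 = 8.2361,  λ_2 = 6,  λ_3 = 3.7639  (check: sum = 18 = tr ✓).

Step 4 — unit eigenvector for λ_1 ≈ 8.2361: v spans the null space of (Sigma - λ_1 I), whose rows are
  r_1 = (-2.2361, -1, 0),  r_2 = (-1, -2.2361, 2),  r_3 = (0, 2, -2.2361).
  v is orthogonal to every row, so take v ∝ r_1 × r_2 = ((-1)·(2) - (0)·(-2.2361), (0)·(-1) - (-2.2361)·(2), (-2.2361)·(-2.2361) - (-1)·(-1)) ≈ (-2, 4.4721, 4).
  Rescale (multiply by -1 so the first nonzero entry is positive): u = (2, -4.4721, -4).
  ||u|| = √((2)² + (-4.4721)² + (-4)²) = √(40) ≈ 6.3246,  v_1 = u/||u|| ≈ (0.3162, -0.7071, -0.6325) (||v_1|| = 1).

λ_1 = 8.2361,  λ_2 = 6,  λ_3 = 3.7639;  v_1 ≈ (0.3162, -0.7071, -0.6325)


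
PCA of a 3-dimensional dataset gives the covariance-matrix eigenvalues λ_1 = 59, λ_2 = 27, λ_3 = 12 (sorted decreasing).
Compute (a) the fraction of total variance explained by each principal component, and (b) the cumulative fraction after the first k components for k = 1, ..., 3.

Step 1 — total variance = trace(Sigma) = Σ λ_i = 59 + 27 + 12 = 98.

Step 2 — fraction explained by component i = λ_i / Σ λ:
  PC1: 59/98 = 0.602
  PC2: 27/98 = 0.2755
  PC3: 12/98 = 0.1224

Step 3 — cumulative fraction after k components = (λ_1 + ... + λ_k) / Σ λ:
  k = 1: 59/98 = 0.602
  k = 2: (59 + 27)/98 = 86/98 = 0.8776
  k = 3: (59 + 27 + 12)/98 = 98/98 = 1

Summary (fraction, with percent):

explained: PC1 0.602 (60.2%), PC2 0.2755 (27.55%), PC3 0.1224 (12.24%);  cumulative: 0.602, 0.8776, 1


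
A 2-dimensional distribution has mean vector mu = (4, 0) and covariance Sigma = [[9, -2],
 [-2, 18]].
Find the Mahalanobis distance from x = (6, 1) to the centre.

Step 1 — centre the observation: (x - mu) = (2, 1).

Step 2 — invert Sigma. det(Sigma) = 9·18 - (-2)² = 158.
  Sigma^{-1} = (1/det) · [[d, -b], [-b, a]] = [[0.1139, 0.0127],
 [0.0127, 0.057]].

Step 3 — form the quadratic (x - mu)^T · Sigma^{-1} · (x - mu):
  Sigma^{-1} · (x - mu) = (0.2405, 0.0823).
  (x - mu)^T · [Sigma^{-1} · (x - mu)] = (2)·(0.2405) + (1)·(0.0823) = 0.5633.

Step 4 — take square root: d = √(0.5633) ≈ 0.7505.

d(x, mu) = √(0.5633) ≈ 0.7505


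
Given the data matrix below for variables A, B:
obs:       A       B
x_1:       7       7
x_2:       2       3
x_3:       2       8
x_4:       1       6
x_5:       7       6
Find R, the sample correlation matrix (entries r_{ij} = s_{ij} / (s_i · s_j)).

Step 1 — column means:
  mean(A) = (7 + 2 + 2 + 1 + 7) / 5 = 19/5 = 3.8
  mean(B) = (7 + 3 + 8 + 6 + 6) / 5 = 30/5 = 6

Step 2 — sample variances and covariances s[i,j] = (1/(n-1)) · Σ_k (x_{k,i} - mean_i) · (x_{k,j} - mean_j), with n-1 = 4:
  s[A,A] = ((3.2)·(3.2) + (-1.8)·(-1.8) + (-1.8)·(-1.8) + (-2.8)·(-2.8) + (3.2)·(3.2)) / 4 = 34.8/4 = 8.7
  s[A,B] = ((3.2)·(1) + (-1.8)·(-3) + (-1.8)·(2) + (-2.8)·(0) + (3.2)·(0)) / 4 = 5/4 = 1.25
  s[B,B] = ((1)·(1) + (-3)·(-3) + (2)·(2) + (0)·(0) + (0)·(0)) / 4 = 14/4 = 3.5
  Sample standard deviations s_i = √(s[i,i]):
  s(A) = √(8.7) = 2.9496
  s(B) = √(3.5) = 1.8708

Step 3 — r_{ij} = s_{ij} / (s_i · s_j):
  r[A,A] = 1 (diagonal).
  r[A,B] = 1.25 / (2.9496 · 1.8708) = 1.25 / 5.5182 = 0.2265
  r[B,B] = 1 (diagonal).

R is symmetric with unit diagonal. Assembling:

R = [[1, 0.2265],
 [0.2265, 1]]


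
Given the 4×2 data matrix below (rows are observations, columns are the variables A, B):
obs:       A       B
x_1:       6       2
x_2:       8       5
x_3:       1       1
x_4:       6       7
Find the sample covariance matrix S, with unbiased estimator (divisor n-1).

Step 1 — column means:
  mean(A) = (6 + 8 + 1 + 6) / 4 = 21/4 = 5.25
  mean(B) = (2 + 5 + 1 + 7) / 4 = 15/4 = 3.75

Step 2 — sample covariance S[i,j] = (1/(n-1)) · Σ_k (x_{k,i} - mean_i) · (x_{k,j} - mean_j), with n-1 = 3.
  S[A,A] = ((0.75)·(0.75) + (2.75)·(2.75) + (-4.25)·(-4.25) + (0.75)·(0.75)) / 3 = 26.75/3 = 8.9167
  S[A,B] = ((0.75)·(-1.75) + (2.75)·(1.25) + (-4.25)·(-2.75) + (0.75)·(3.25)) / 3 = 16.25/3 = 5.4167
  S[B,B] = ((-1.75)·(-1.75) + (1.25)·(1.25) + (-2.75)·(-2.75) + (3.25)·(3.25)) / 3 = 22.75/3 = 7.5833

S is symmetric (S[j,i] = S[i,j]). Assembling:

S = [[8.9167, 5.4167],
 [5.4167, 7.5833]]


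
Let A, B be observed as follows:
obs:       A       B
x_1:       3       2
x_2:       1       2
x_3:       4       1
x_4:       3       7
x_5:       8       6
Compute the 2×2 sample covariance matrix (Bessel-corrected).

Step 1 — column means:
  mean(A) = (3 + 1 + 4 + 3 + 8) / 5 = 19/5 = 3.8
  mean(B) = (2 + 2 + 1 + 7 + 6) / 5 = 18/5 = 3.6

Step 2 — sample covariance S[i,j] = (1/(n-1)) · Σ_k (x_{k,i} - mean_i) · (x_{k,j} - mean_j), with n-1 = 4.
  S[A,A] = ((-0.8)·(-0.8) + (-2.8)·(-2.8) + (0.2)·(0.2) + (-0.8)·(-0.8) + (4.2)·(4.2)) / 4 = 26.8/4 = 6.7
  S[A,B] = ((-0.8)·(-1.6) + (-2.8)·(-1.6) + (0.2)·(-2.6) + (-0.8)·(3.4) + (4.2)·(2.4)) / 4 = 12.6/4 = 3.15
  S[B,B] = ((-1.6)·(-1.6) + (-1.6)·(-1.6) + (-2.6)·(-2.6) + (3.4)·(3.4) + (2.4)·(2.4)) / 4 = 29.2/4 = 7.3

S is symmetric (S[j,i] = S[i,j]). Assembling:

S = [[6.7, 3.15],
 [3.15, 7.3]]


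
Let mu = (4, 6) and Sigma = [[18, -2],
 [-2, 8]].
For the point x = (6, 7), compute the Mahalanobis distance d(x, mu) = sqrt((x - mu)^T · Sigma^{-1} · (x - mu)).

Step 1 — centre the observation: (x - mu) = (2, 1).

Step 2 — invert Sigma. det(Sigma) = 18·8 - (-2)² = 140.
  Sigma^{-1} = (1/det) · [[d, -b], [-b, a]] = [[0.0571, 0.0143],
 [0.0143, 0.1286]].

Step 3 — form the quadratic (x - mu)^T · Sigma^{-1} · (x - mu):
  Sigma^{-1} · (x - mu) = (0.1286, 0.1571).
  (x - mu)^T · [Sigma^{-1} · (x - mu)] = (2)·(0.1286) + (1)·(0.1571) = 0.4143.

Step 4 — take square root: d = √(0.4143) ≈ 0.6437.

d(x, mu) = √(0.4143) ≈ 0.6437


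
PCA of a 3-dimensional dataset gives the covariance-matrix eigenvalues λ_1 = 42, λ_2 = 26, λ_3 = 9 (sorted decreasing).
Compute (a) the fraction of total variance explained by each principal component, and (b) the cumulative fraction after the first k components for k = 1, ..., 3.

Step 1 — total variance = trace(Sigma) = Σ λ_i = 42 + 26 + 9 = 77.

Step 2 — fraction explained by component i = λ_i / Σ λ:
  PC1: 42/77 = 0.5455
  PC2: 26/77 = 0.3377
  PC3: 9/77 = 0.1169

Step 3 — cumulative fraction after k components = (λ_1 + ... + λ_k) / Σ λ:
  k = 1: 42/77 = 0.5455
  k = 2: (42 + 26)/77 = 68/77 = 0.8831
  k = 3: (42 + 26 + 9)/77 = 77/77 = 1

Summary (fraction, with percent):

explained: PC1 0.5455 (54.55%), PC2 0.3377 (33.77%), PC3 0.1169 (11.69%);  cumulative: 0.5455, 0.8831, 1


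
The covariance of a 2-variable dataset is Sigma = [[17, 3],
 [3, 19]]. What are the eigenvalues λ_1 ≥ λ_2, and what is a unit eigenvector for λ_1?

Step 1 — characteristic polynomial of 2×2 Sigma:
  det(Sigma - λI) = λ² - trace · λ + det = 0.
  trace = 17 + 19 = 36, det = 17·19 - (3)² = 314.
Step 2 — discriminant:
  Δ = trace² - 4·det = 1296 - 1256 = 40.
Step 3 — eigenvalues:
  λ = (trace ± √Δ)/2 = (36 ± 6.3246)/2,
  λ_1 = 21.1623,  λ_2 = 14.8377.

Step 4 — unit eigenvector for λ_1: solve (Sigma - λ_1 I)v = 0. First row:
  (17 - 21.1623)·v_x + (3)·v_y = 0, i.e. (-4.1623)·v_x + (3)·v_y = 0,
  so v ∝ (b, λ_1 - a) = (3, 4.1623) = u.
  ||u|| = √((3)² + (4.1623)²) = √(26.3246) ≈ 5.1307,
  v_1 = u/||u|| ≈ (0.5847, 0.8112) (||v_1|| = 1).

λ_1 = 21.1623,  λ_2 = 14.8377;  v_1 ≈ (0.5847, 0.8112)


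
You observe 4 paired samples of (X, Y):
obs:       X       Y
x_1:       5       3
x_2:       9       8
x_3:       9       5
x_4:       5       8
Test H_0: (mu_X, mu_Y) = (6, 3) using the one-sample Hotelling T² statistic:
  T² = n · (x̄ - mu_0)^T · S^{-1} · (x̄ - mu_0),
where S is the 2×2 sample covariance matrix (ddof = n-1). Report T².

Step 1 — sample mean vector:
  mean(X) = (5 + 9 + 9 + 5) / 4 = 28/4 = 7
  mean(Y) = (3 + 8 + 5 + 8) / 4 = 24/4 = 6
  x̄ = (7, 6),  deviation x̄ - mu_0 = (7, 6) - (6, 3) = (1, 3).

Step 2 — sample covariance matrix, S[i,j] = (1/(n-1)) · Σ_k (x_{k,i} - mean_i) · (x_{k,j} - mean_j), divisor n-1 = 3:
  S[X,X] = ((-2)·(-2) + (2)·(2) + (2)·(2) + (-2)·(-2)) / 3 = 16/3 = 5.3333
  S[X,Y] = ((-2)·(-3) + (2)·(2) + (2)·(-1) + (-2)·(2)) / 3 = 4/3 = 1.3333
  S[Y,Y] = ((-3)·(-3) + (2)·(2) + (-1)·(-1) + (2)·(2)) / 3 = 18/3 = 6
  S = [[5.3333, 1.3333],
 [1.3333, 6]].

Step 3 — invert S. det(S) = 5.3333·6 - (1.3333)² = 30.2222.
  S^{-1} = (1/det) · [[d, -b], [-b, a]] = [[0.1985, -0.0441],
 [-0.0441, 0.1765]].

Step 4 — quadratic form (x̄ - mu_0)^T · S^{-1} · (x̄ - mu_0):
  S^{-1} · (x̄ - mu_0) = (0.0662, 0.4853),
  (x̄ - mu_0)^T · [...] = (1)·(0.0662) + (3)·(0.4853) = 1.5221.

Step 5 — scale by n: T² = 4 · 1.5221 = 6.0882.

T² ≈ 6.0882


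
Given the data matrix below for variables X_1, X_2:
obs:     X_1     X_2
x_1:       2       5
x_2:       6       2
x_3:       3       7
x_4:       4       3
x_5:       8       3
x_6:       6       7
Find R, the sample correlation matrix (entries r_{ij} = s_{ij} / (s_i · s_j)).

Step 1 — column means:
  mean(X_1) = (2 + 6 + 3 + 4 + 8 + 6) / 6 = 29/6 = 4.8333
  mean(X_2) = (5 + 2 + 7 + 3 + 3 + 7) / 6 = 27/6 = 4.5

Step 2 — sample variances and covariances s[i,j] = (1/(n-1)) · Σ_k (x_{k,i} - mean_i) · (x_{k,j} - mean_j), with n-1 = 5:
  s[X_1,X_1] = ((-2.8333)·(-2.8333) + (1.1667)·(1.1667) + (-1.8333)·(-1.8333) + (-0.8333)·(-0.8333) + (3.1667)·(3.1667) + (1.1667)·(1.1667)) / 5 = 24.8333/5 = 4.9667
  s[X_1,X_2] = ((-2.8333)·(0.5) + (1.1667)·(-2.5) + (-1.8333)·(2.5) + (-0.8333)·(-1.5) + (3.1667)·(-1.5) + (1.1667)·(2.5)) / 5 = -9.5/5 = -1.9
  s[X_2,X_2] = ((0.5)·(0.5) + (-2.5)·(-2.5) + (2.5)·(2.5) + (-1.5)·(-1.5) + (-1.5)·(-1.5) + (2.5)·(2.5)) / 5 = 23.5/5 = 4.7
  Sample standard deviations s_i = √(s[i,i]):
  s(X_1) = √(4.9667) = 2.2286
  s(X_2) = √(4.7) = 2.1679

Step 3 — r_{ij} = s_{ij} / (s_i · s_j):
  r[X_1,X_1] = 1 (diagonal).
  r[X_1,X_2] = -1.9 / (2.2286 · 2.1679) = -1.9 / 4.8315 = -0.3933
  r[X_2,X_2] = 1 (diagonal).

R is symmetric with unit diagonal. Assembling:

R = [[1, -0.3933],
 [-0.3933, 1]]


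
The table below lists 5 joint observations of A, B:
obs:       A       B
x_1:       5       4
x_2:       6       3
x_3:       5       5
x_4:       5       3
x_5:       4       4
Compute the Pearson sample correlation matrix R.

Step 1 — column means:
  mean(A) = (5 + 6 + 5 + 5 + 4) / 5 = 25/5 = 5
  mean(B) = (4 + 3 + 5 + 3 + 4) / 5 = 19/5 = 3.8

Step 2 — sample variances and covariances s[i,j] = (1/(n-1)) · Σ_k (x_{k,i} - mean_i) · (x_{k,j} - mean_j), with n-1 = 4:
  s[A,A] = ((0)·(0) + (1)·(1) + (0)·(0) + (0)·(0) + (-1)·(-1)) / 4 = 2/4 = 0.5
  s[A,B] = ((0)·(0.2) + (1)·(-0.8) + (0)·(1.2) + (0)·(-0.8) + (-1)·(0.2)) / 4 = -1/4 = -0.25
  s[B,B] = ((0.2)·(0.2) + (-0.8)·(-0.8) + (1.2)·(1.2) + (-0.8)·(-0.8) + (0.2)·(0.2)) / 4 = 2.8/4 = 0.7
  Sample standard deviations s_i = √(s[i,i]):
  s(A) = √(0.5) = 0.7071
  s(B) = √(0.7) = 0.8367

Step 3 — r_{ij} = s_{ij} / (s_i · s_j):
  r[A,A] = 1 (diagonal).
  r[A,B] = -0.25 / (0.7071 · 0.8367) = -0.25 / 0.5916 = -0.4226
  r[B,B] = 1 (diagonal).

R is symmetric with unit diagonal. Assembling:

R = [[1, -0.4226],
 [-0.4226, 1]]


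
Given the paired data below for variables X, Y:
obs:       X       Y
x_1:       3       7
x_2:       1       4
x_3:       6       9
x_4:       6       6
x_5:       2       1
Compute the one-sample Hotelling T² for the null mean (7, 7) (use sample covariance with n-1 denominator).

Step 1 — sample mean vector:
  mean(X) = (3 + 1 + 6 + 6 + 2) / 5 = 18/5 = 3.6
  mean(Y) = (7 + 4 + 9 + 6 + 1) / 5 = 27/5 = 5.4
  x̄ = (3.6, 5.4),  deviation x̄ - mu_0 = (3.6, 5.4) - (7, 7) = (-3.4, -1.6).

Step 2 — sample covariance matrix, S[i,j] = (1/(n-1)) · Σ_k (x_{k,i} - mean_i) · (x_{k,j} - mean_j), divisor n-1 = 4:
  S[X,X] = ((-0.6)·(-0.6) + (-2.6)·(-2.6) + (2.4)·(2.4) + (2.4)·(2.4) + (-1.6)·(-1.6)) / 4 = 21.2/4 = 5.3
  S[X,Y] = ((-0.6)·(1.6) + (-2.6)·(-1.4) + (2.4)·(3.6) + (2.4)·(0.6) + (-1.6)·(-4.4)) / 4 = 19.8/4 = 4.95
  S[Y,Y] = ((1.6)·(1.6) + (-1.4)·(-1.4) + (3.6)·(3.6) + (0.6)·(0.6) + (-4.4)·(-4.4)) / 4 = 37.2/4 = 9.3
  S = [[5.3, 4.95],
 [4.95, 9.3]].

Step 3 — invert S. det(S) = 5.3·9.3 - (4.95)² = 24.7875.
  S^{-1} = (1/det) · [[d, -b], [-b, a]] = [[0.3752, -0.1997],
 [-0.1997, 0.2138]].

Step 4 — quadratic form (x̄ - mu_0)^T · S^{-1} · (x̄ - mu_0):
  S^{-1} · (x̄ - mu_0) = (-0.9561, 0.3369),
  (x̄ - mu_0)^T · [...] = (-3.4)·(-0.9561) + (-1.6)·(0.3369) = 2.7119.

Step 5 — scale by n: T² = 5 · 2.7119 = 13.5593.

T² ≈ 13.5593


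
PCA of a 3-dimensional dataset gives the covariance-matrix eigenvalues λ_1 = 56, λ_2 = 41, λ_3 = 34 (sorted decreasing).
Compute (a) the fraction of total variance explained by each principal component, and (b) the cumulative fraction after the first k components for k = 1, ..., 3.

Step 1 — total variance = trace(Sigma) = Σ λ_i = 56 + 41 + 34 = 131.

Step 2 — fraction explained by component i = λ_i / Σ λ:
  PC1: 56/131 = 0.4275
  PC2: 41/131 = 0.313
  PC3: 34/131 = 0.2595

Step 3 — cumulative fraction after k components = (λ_1 + ... + λ_k) / Σ λ:
  k = 1: 56/131 = 0.4275
  k = 2: (56 + 41)/131 = 97/131 = 0.7405
  k = 3: (56 + 41 + 34)/131 = 131/131 = 1

Summary (fraction, with percent):

explained: PC1 0.4275 (42.75%), PC2 0.313 (31.3%), PC3 0.2595 (25.95%);  cumulative: 0.4275, 0.7405, 1


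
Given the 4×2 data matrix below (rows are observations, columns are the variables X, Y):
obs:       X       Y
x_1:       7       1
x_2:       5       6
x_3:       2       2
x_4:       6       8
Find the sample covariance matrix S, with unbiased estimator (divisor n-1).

Step 1 — column means:
  mean(X) = (7 + 5 + 2 + 6) / 4 = 20/4 = 5
  mean(Y) = (1 + 6 + 2 + 8) / 4 = 17/4 = 4.25

Step 2 — sample covariance S[i,j] = (1/(n-1)) · Σ_k (x_{k,i} - mean_i) · (x_{k,j} - mean_j), with n-1 = 3.
  S[X,X] = ((2)·(2) + (0)·(0) + (-3)·(-3) + (1)·(1)) / 3 = 14/3 = 4.6667
  S[X,Y] = ((2)·(-3.25) + (0)·(1.75) + (-3)·(-2.25) + (1)·(3.75)) / 3 = 4/3 = 1.3333
  S[Y,Y] = ((-3.25)·(-3.25) + (1.75)·(1.75) + (-2.25)·(-2.25) + (3.75)·(3.75)) / 3 = 32.75/3 = 10.9167

S is symmetric (S[j,i] = S[i,j]). Assembling:

S = [[4.6667, 1.3333],
 [1.3333, 10.9167]]


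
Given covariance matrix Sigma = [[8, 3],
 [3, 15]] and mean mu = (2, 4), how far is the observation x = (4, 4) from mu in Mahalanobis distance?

Step 1 — centre the observation: (x - mu) = (2, 0).

Step 2 — invert Sigma. det(Sigma) = 8·15 - (3)² = 111.
  Sigma^{-1} = (1/det) · [[d, -b], [-b, a]] = [[0.1351, -0.027],
 [-0.027, 0.0721]].

Step 3 — form the quadratic (x - mu)^T · Sigma^{-1} · (x - mu):
  Sigma^{-1} · (x - mu) = (0.2703, -0.0541).
  (x - mu)^T · [Sigma^{-1} · (x - mu)] = (2)·(0.2703) + (0)·(-0.0541) = 0.5405.

Step 4 — take square root: d = √(0.5405) ≈ 0.7352.

d(x, mu) = √(0.5405) ≈ 0.7352


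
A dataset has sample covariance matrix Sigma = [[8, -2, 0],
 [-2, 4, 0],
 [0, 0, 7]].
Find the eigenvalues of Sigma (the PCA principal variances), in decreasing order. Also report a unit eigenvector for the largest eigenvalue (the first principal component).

Step 1 — characteristic polynomial p(λ) = det(λI - Sigma) = λ³ - tr·λ² + c_1·λ - det, where tr = trace, c_1 = sum of the principal 2×2 minors, det = det(Sigma):
  tr = 8 + 4 + 7 = 19,
  c_1 = (8·4 - (-2)²) + (8·7 - (0)²) + (4·7 - (0)²) = 28 + 56 + 28 = 112,
  det = 8·(4·7 - (0)²) - (-2)·((-2)·7 - (0)·(0)) + (0)·((-2)·(0) - 4·(0)) = 8·(28) - (-2)·(-14) + (0)·(0) = 196.
  So p(λ) = λ³ - 19λ² + 112λ - 196.
Step 2 — look for an integer root (rational root theorem: any rational root is an integer divisor of 196). Testing λ = 7:
  p(7) = 343 - 931 + 784 - 196 = 0  ✓
  Dividing out (λ - 7): p(λ) = (λ - 7)(λ² - 12λ + 28).
Step 3 — remaining eigenvalues from the quadratic λ² - 12λ + 28 = 0:
  Δ = 12² - 4·28 = 144 - 112 = 32,  λ = (12 ± √32)/2 = (12 ± 5.6569)/2 ≈ 8.8284 or 3.1716.
  Sorted: λ_1 = 8.8284,  λ_2 = 7,  λ_3 = 3.1716  (check: sum = 19 = tr ✓).

Step 4 — unit eigenvector for λ_1 ≈ 8.8284: v spans the null space of (Sigma - λ_1 I), whose rows are
  r_1 = (-0.8284, -2, 0),  r_2 = (-2, -4.8284, 0),  r_3 = (0, 0, -1.8284).
  v is orthogonal to every row, so take v ∝ r_1 × r_3 = ((-2)·(-1.8284) - (0)·(0), (0)·(0) - (-0.8284)·(-1.8284), (-0.8284)·(0) - (-2)·(0)) ≈ (3.6569, -1.5147, 0).
  Let u = (3.6569, -1.5147, 0).
  ||u|| = √((3.6569)² + (-1.5147)² + (0)²) = √(15.667) ≈ 3.9582,  v_1 = u/||u|| ≈ (0.9239, -0.3827, 0) (||v_1|| = 1).

λ_1 = 8.8284,  λ_2 = 7,  λ_3 = 3.1716;  v_1 ≈ (0.9239, -0.3827, 0)


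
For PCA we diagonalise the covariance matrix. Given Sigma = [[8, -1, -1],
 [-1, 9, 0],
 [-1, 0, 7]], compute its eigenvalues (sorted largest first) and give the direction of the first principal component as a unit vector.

Step 1 — characteristic polynomial p(λ) = det(λI - Sigma) = λ³ - tr·λ² + c_1·λ - det, where tr = trace, c_1 = sum of the principal 2×2 minors, det = det(Sigma):
  tr = 8 + 9 + 7 = 24,
  c_1 = (8·9 - (-1)²) + (8·7 - (-1)²) + (9·7 - (0)²) = 71 + 55 + 63 = 189,
  det = 8·(9·7 - (0)²) - (-1)·((-1)·7 - (0)·(-1)) + (-1)·((-1)·(0) - 9·(-1)) = 8·(63) - (-1)·(-7) + (-1)·(9) = 488.
  So p(λ) = λ³ - 24λ² + 189λ - 488.
Step 2 — look for an integer root (rational root theorem: any rational root is an integer divisor of 488). Testing λ = 8:
  p(8) = 512 - 1536 + 1512 - 488 = 0  ✓
  Dividing out (λ - 8): p(λ) = (λ - 8)(λ² - 16λ + 61).
Step 3 — remaining eigenvalues from the quadratic λ² - 16λ + 61 = 0:
  Δ = 16² - 4·61 = 256 - 244 = 12,  λ = (16 ± √12)/2 = (16 ± 3.4641)/2 ≈ 9.7321 or 6.2679.
  Sorted: λ_1 = 9.7321,  λ_2 = 8,  λ_3 = 6.2679  (check: sum = 24 = tr ✓).

Step 4 — unit eigenvector for λ_1 ≈ 9.7321: v spans the null space of (Sigma - λ_1 I), whose rows are
  r_1 = (-1.7321, -1, -1),  r_2 = (-1, -0.7321, 0),  r_3 = (-1, 0, -2.7321).
  v is orthogonal to every row, so take v ∝ r_1 × r_2 = ((-1)·(0) - (-1)·(-0.7321), (-1)·(-1) - (-1.7321)·(0), (-1.7321)·(-0.7321) - (-1)·(-1)) ≈ (-0.7321, 1, 0.2679).
  Rescale (multiply by -1 so the first nonzero entry is positive): u = (0.7321, -1, -0.2679).
  ||u|| = √((0.7321)² + (-1)² + (-0.2679)²) = √(1.6077) ≈ 1.2679,  v_1 = u/||u|| ≈ (0.5774, -0.7887, -0.2113) (||v_1|| = 1).

λ_1 = 9.7321,  λ_2 = 8,  λ_3 = 6.2679;  v_1 ≈ (0.5774, -0.7887, -0.2113)


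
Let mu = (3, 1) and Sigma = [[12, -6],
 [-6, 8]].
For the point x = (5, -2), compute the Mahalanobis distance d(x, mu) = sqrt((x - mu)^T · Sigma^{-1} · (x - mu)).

Step 1 — centre the observation: (x - mu) = (2, -3).

Step 2 — invert Sigma. det(Sigma) = 12·8 - (-6)² = 60.
  Sigma^{-1} = (1/det) · [[d, -b], [-b, a]] = [[0.1333, 0.1],
 [0.1, 0.2]].

Step 3 — form the quadratic (x - mu)^T · Sigma^{-1} · (x - mu):
  Sigma^{-1} · (x - mu) = (-0.0333, -0.4).
  (x - mu)^T · [Sigma^{-1} · (x - mu)] = (2)·(-0.0333) + (-3)·(-0.4) = 1.1333.

Step 4 — take square root: d = √(1.1333) ≈ 1.0646.

d(x, mu) = √(1.1333) ≈ 1.0646


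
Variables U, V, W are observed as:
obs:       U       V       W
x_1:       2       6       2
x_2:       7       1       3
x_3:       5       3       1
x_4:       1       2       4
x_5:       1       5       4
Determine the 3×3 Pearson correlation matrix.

Step 1 — column means:
  mean(U) = (2 + 7 + 5 + 1 + 1) / 5 = 16/5 = 3.2
  mean(V) = (6 + 1 + 3 + 2 + 5) / 5 = 17/5 = 3.4
  mean(W) = (2 + 3 + 1 + 4 + 4) / 5 = 14/5 = 2.8

Step 2 — sample variances and covariances s[i,j] = (1/(n-1)) · Σ_k (x_{k,i} - mean_i) · (x_{k,j} - mean_j), with n-1 = 4:
  s[U,U] = ((-1.2)·(-1.2) + (3.8)·(3.8) + (1.8)·(1.8) + (-2.2)·(-2.2) + (-2.2)·(-2.2)) / 4 = 28.8/4 = 7.2
  s[U,V] = ((-1.2)·(2.6) + (3.8)·(-2.4) + (1.8)·(-0.4) + (-2.2)·(-1.4) + (-2.2)·(1.6)) / 4 = -13.4/4 = -3.35
  s[U,W] = ((-1.2)·(-0.8) + (3.8)·(0.2) + (1.8)·(-1.8) + (-2.2)·(1.2) + (-2.2)·(1.2)) / 4 = -6.8/4 = -1.7
  s[V,V] = ((2.6)·(2.6) + (-2.4)·(-2.4) + (-0.4)·(-0.4) + (-1.4)·(-1.4) + (1.6)·(1.6)) / 4 = 17.2/4 = 4.3
  s[V,W] = ((2.6)·(-0.8) + (-2.4)·(0.2) + (-0.4)·(-1.8) + (-1.4)·(1.2) + (1.6)·(1.2)) / 4 = -1.6/4 = -0.4
  s[W,W] = ((-0.8)·(-0.8) + (0.2)·(0.2) + (-1.8)·(-1.8) + (1.2)·(1.2) + (1.2)·(1.2)) / 4 = 6.8/4 = 1.7
  Sample standard deviations s_i = √(s[i,i]):
  s(U) = √(7.2) = 2.6833
  s(V) = √(4.3) = 2.0736
  s(W) = √(1.7) = 1.3038

Step 3 — r_{ij} = s_{ij} / (s_i · s_j):
  r[U,U] = 1 (diagonal).
  r[U,V] = -3.35 / (2.6833 · 2.0736) = -3.35 / 5.5642 = -0.6021
  r[U,W] = -1.7 / (2.6833 · 1.3038) = -1.7 / 3.4986 = -0.4859
  r[V,V] = 1 (diagonal).
  r[V,W] = -0.4 / (2.0736 · 1.3038) = -0.4 / 2.7037 = -0.1479
  r[W,W] = 1 (diagonal).

R is symmetric with unit diagonal. Assembling:

R = [[1, -0.6021, -0.4859],
 [-0.6021, 1, -0.1479],
 [-0.4859, -0.1479, 1]]


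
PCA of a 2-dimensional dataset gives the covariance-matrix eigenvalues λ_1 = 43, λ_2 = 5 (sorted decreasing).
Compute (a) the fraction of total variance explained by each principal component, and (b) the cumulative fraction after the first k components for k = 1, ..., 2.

Step 1 — total variance = trace(Sigma) = Σ λ_i = 43 + 5 = 48.

Step 2 — fraction explained by component i = λ_i / Σ λ:
  PC1: 43/48 = 0.8958
  PC2: 5/48 = 0.1042

Step 3 — cumulative fraction after k components = (λ_1 + ... + λ_k) / Σ λ:
  k = 1: 43/48 = 0.8958
  k = 2: (43 + 5)/48 = 48/48 = 1

Summary (fraction, with percent):

explained: PC1 0.8958 (89.58%), PC2 0.1042 (10.42%);  cumulative: 0.8958, 1


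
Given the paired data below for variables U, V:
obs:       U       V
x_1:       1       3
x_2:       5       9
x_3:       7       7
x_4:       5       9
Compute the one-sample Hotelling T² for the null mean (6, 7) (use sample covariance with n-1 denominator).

Step 1 — sample mean vector:
  mean(U) = (1 + 5 + 7 + 5) / 4 = 18/4 = 4.5
  mean(V) = (3 + 9 + 7 + 9) / 4 = 28/4 = 7
  x̄ = (4.5, 7),  deviation x̄ - mu_0 = (4.5, 7) - (6, 7) = (-1.5, 0).

Step 2 — sample covariance matrix, S[i,j] = (1/(n-1)) · Σ_k (x_{k,i} - mean_i) · (x_{k,j} - mean_j), divisor n-1 = 3:
  S[U,U] = ((-3.5)·(-3.5) + (0.5)·(0.5) + (2.5)·(2.5) + (0.5)·(0.5)) / 3 = 19/3 = 6.3333
  S[U,V] = ((-3.5)·(-4) + (0.5)·(2) + (2.5)·(0) + (0.5)·(2)) / 3 = 16/3 = 5.3333
  S[V,V] = ((-4)·(-4) + (2)·(2) + (0)·(0) + (2)·(2)) / 3 = 24/3 = 8
  S = [[6.3333, 5.3333],
 [5.3333, 8]].

Step 3 — invert S. det(S) = 6.3333·8 - (5.3333)² = 22.2222.
  S^{-1} = (1/det) · [[d, -b], [-b, a]] = [[0.36, -0.24],
 [-0.24, 0.285]].

Step 4 — quadratic form (x̄ - mu_0)^T · S^{-1} · (x̄ - mu_0):
  S^{-1} · (x̄ - mu_0) = (-0.54, 0.36),
  (x̄ - mu_0)^T · [...] = (-1.5)·(-0.54) + (0)·(0.36) = 0.81.

Step 5 — scale by n: T² = 4 · 0.81 = 3.24.

T² ≈ 3.24


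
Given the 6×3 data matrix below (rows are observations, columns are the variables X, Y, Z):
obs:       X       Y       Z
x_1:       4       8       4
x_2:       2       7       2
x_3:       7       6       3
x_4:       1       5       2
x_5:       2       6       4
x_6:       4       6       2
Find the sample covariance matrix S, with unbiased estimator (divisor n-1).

Step 1 — column means:
  mean(X) = (4 + 2 + 7 + 1 + 2 + 4) / 6 = 20/6 = 3.3333
  mean(Y) = (8 + 7 + 6 + 5 + 6 + 6) / 6 = 38/6 = 6.3333
  mean(Z) = (4 + 2 + 3 + 2 + 4 + 2) / 6 = 17/6 = 2.8333

Step 2 — sample covariance S[i,j] = (1/(n-1)) · Σ_k (x_{k,i} - mean_i) · (x_{k,j} - mean_j), with n-1 = 5.
  S[X,X] = ((0.6667)·(0.6667) + (-1.3333)·(-1.3333) + (3.6667)·(3.6667) + (-2.3333)·(-2.3333) + (-1.3333)·(-1.3333) + (0.6667)·(0.6667)) / 5 = 23.3333/5 = 4.6667
  S[X,Y] = ((0.6667)·(1.6667) + (-1.3333)·(0.6667) + (3.6667)·(-0.3333) + (-2.3333)·(-1.3333) + (-1.3333)·(-0.3333) + (0.6667)·(-0.3333)) / 5 = 2.3333/5 = 0.4667
  S[X,Z] = ((0.6667)·(1.1667) + (-1.3333)·(-0.8333) + (3.6667)·(0.1667) + (-2.3333)·(-0.8333) + (-1.3333)·(1.1667) + (0.6667)·(-0.8333)) / 5 = 2.3333/5 = 0.4667
  S[Y,Y] = ((1.6667)·(1.6667) + (0.6667)·(0.6667) + (-0.3333)·(-0.3333) + (-1.3333)·(-1.3333) + (-0.3333)·(-0.3333) + (-0.3333)·(-0.3333)) / 5 = 5.3333/5 = 1.0667
  S[Y,Z] = ((1.6667)·(1.1667) + (0.6667)·(-0.8333) + (-0.3333)·(0.1667) + (-1.3333)·(-0.8333) + (-0.3333)·(1.1667) + (-0.3333)·(-0.8333)) / 5 = 2.3333/5 = 0.4667
  S[Z,Z] = ((1.1667)·(1.1667) + (-0.8333)·(-0.8333) + (0.1667)·(0.1667) + (-0.8333)·(-0.8333) + (1.1667)·(1.1667) + (-0.8333)·(-0.8333)) / 5 = 4.8333/5 = 0.9667

S is symmetric (S[j,i] = S[i,j]). Assembling:

S = [[4.6667, 0.4667, 0.4667],
 [0.4667, 1.0667, 0.4667],
 [0.4667, 0.4667, 0.9667]]


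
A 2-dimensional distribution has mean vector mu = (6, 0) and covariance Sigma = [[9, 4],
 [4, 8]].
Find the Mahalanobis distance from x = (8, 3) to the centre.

Step 1 — centre the observation: (x - mu) = (2, 3).

Step 2 — invert Sigma. det(Sigma) = 9·8 - (4)² = 56.
  Sigma^{-1} = (1/det) · [[d, -b], [-b, a]] = [[0.1429, -0.0714],
 [-0.0714, 0.1607]].

Step 3 — form the quadratic (x - mu)^T · Sigma^{-1} · (x - mu):
  Sigma^{-1} · (x - mu) = (0.0714, 0.3393).
  (x - mu)^T · [Sigma^{-1} · (x - mu)] = (2)·(0.0714) + (3)·(0.3393) = 1.1607.

Step 4 — take square root: d = √(1.1607) ≈ 1.0774.

d(x, mu) = √(1.1607) ≈ 1.0774


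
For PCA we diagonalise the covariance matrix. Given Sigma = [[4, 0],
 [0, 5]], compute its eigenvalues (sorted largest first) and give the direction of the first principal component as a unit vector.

Step 1 — characteristic polynomial of 2×2 Sigma:
  det(Sigma - λI) = λ² - trace · λ + det = 0.
  trace = 4 + 5 = 9, det = 4·5 - (0)² = 20.
Step 2 — discriminant:
  Δ = trace² - 4·det = 81 - 80 = 1.
Step 3 — eigenvalues:
  λ = (trace ± √Δ)/2 = (9 ± 1)/2,
  λ_1 = 5,  λ_2 = 4.

Step 4 — unit eigenvector for λ_1: Sigma is diagonal, so its eigenvectors are the coordinate axes. λ_1 = 5 is the diagonal entry on the second coordinate axis, hence
  v_1 = (0, 1) (||v_1|| = 1).

λ_1 = 5,  λ_2 = 4;  v_1 ≈ (0, 1)


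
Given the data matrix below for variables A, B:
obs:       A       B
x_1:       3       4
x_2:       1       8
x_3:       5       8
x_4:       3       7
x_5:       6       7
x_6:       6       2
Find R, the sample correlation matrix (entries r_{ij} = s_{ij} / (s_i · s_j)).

Step 1 — column means:
  mean(A) = (3 + 1 + 5 + 3 + 6 + 6) / 6 = 24/6 = 4
  mean(B) = (4 + 8 + 8 + 7 + 7 + 2) / 6 = 36/6 = 6

Step 2 — sample variances and covariances s[i,j] = (1/(n-1)) · Σ_k (x_{k,i} - mean_i) · (x_{k,j} - mean_j), with n-1 = 5:
  s[A,A] = ((-1)·(-1) + (-3)·(-3) + (1)·(1) + (-1)·(-1) + (2)·(2) + (2)·(2)) / 5 = 20/5 = 4
  s[A,B] = ((-1)·(-2) + (-3)·(2) + (1)·(2) + (-1)·(1) + (2)·(1) + (2)·(-4)) / 5 = -9/5 = -1.8
  s[B,B] = ((-2)·(-2) + (2)·(2) + (2)·(2) + (1)·(1) + (1)·(1) + (-4)·(-4)) / 5 = 30/5 = 6
  Sample standard deviations s_i = √(s[i,i]):
  s(A) = √(4) = 2
  s(B) = √(6) = 2.4495

Step 3 — r_{ij} = s_{ij} / (s_i · s_j):
  r[A,A] = 1 (diagonal).
  r[A,B] = -1.8 / (2 · 2.4495) = -1.8 / 4.899 = -0.3674
  r[B,B] = 1 (diagonal).

R is symmetric with unit diagonal. Assembling:

R = [[1, -0.3674],
 [-0.3674, 1]]


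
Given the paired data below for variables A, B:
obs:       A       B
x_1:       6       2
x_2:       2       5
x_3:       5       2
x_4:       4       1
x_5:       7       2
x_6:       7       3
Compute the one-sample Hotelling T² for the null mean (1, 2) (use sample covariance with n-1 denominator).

Step 1 — sample mean vector:
  mean(A) = (6 + 2 + 5 + 4 + 7 + 7) / 6 = 31/6 = 5.1667
  mean(B) = (2 + 5 + 2 + 1 + 2 + 3) / 6 = 15/6 = 2.5
  x̄ = (5.1667, 2.5),  deviation x̄ - mu_0 = (5.1667, 2.5) - (1, 2) = (4.1667, 0.5).

Step 2 — sample covariance matrix, S[i,j] = (1/(n-1)) · Σ_k (x_{k,i} - mean_i) · (x_{k,j} - mean_j), divisor n-1 = 5:
  S[A,A] = ((0.8333)·(0.8333) + (-3.1667)·(-3.1667) + (-0.1667)·(-0.1667) + (-1.1667)·(-1.1667) + (1.8333)·(1.8333) + (1.8333)·(1.8333)) / 5 = 18.8333/5 = 3.7667
  S[A,B] = ((0.8333)·(-0.5) + (-3.1667)·(2.5) + (-0.1667)·(-0.5) + (-1.1667)·(-1.5) + (1.8333)·(-0.5) + (1.8333)·(0.5)) / 5 = -6.5/5 = -1.3
  S[B,B] = ((-0.5)·(-0.5) + (2.5)·(2.5) + (-0.5)·(-0.5) + (-1.5)·(-1.5) + (-0.5)·(-0.5) + (0.5)·(0.5)) / 5 = 9.5/5 = 1.9
  S = [[3.7667, -1.3],
 [-1.3, 1.9]].

Step 3 — invert S. det(S) = 3.7667·1.9 - (-1.3)² = 5.4667.
  S^{-1} = (1/det) · [[d, -b], [-b, a]] = [[0.3476, 0.2378],
 [0.2378, 0.689]].

Step 4 — quadratic form (x̄ - mu_0)^T · S^{-1} · (x̄ - mu_0):
  S^{-1} · (x̄ - mu_0) = (1.5671, 1.3354),
  (x̄ - mu_0)^T · [...] = (4.1667)·(1.5671) + (0.5)·(1.3354) = 7.1972.

Step 5 — scale by n: T² = 6 · 7.1972 = 43.1829.

T² ≈ 43.1829


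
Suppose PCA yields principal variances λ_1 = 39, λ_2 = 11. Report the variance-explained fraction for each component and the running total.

Step 1 — total variance = trace(Sigma) = Σ λ_i = 39 + 11 = 50.

Step 2 — fraction explained by component i = λ_i / Σ λ:
  PC1: 39/50 = 0.78
  PC2: 11/50 = 0.22

Step 3 — cumulative fraction after k components = (λ_1 + ... + λ_k) / Σ λ:
  k = 1: 39/50 = 0.78
  k = 2: (39 + 11)/50 = 50/50 = 1

Summary (fraction, with percent):

explained: PC1 0.78 (78%), PC2 0.22 (22%);  cumulative: 0.78, 1


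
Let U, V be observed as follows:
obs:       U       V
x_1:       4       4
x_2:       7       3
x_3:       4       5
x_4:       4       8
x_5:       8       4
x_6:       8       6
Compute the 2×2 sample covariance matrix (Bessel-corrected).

Step 1 — column means:
  mean(U) = (4 + 7 + 4 + 4 + 8 + 8) / 6 = 35/6 = 5.8333
  mean(V) = (4 + 3 + 5 + 8 + 4 + 6) / 6 = 30/6 = 5

Step 2 — sample covariance S[i,j] = (1/(n-1)) · Σ_k (x_{k,i} - mean_i) · (x_{k,j} - mean_j), with n-1 = 5.
  S[U,U] = ((-1.8333)·(-1.8333) + (1.1667)·(1.1667) + (-1.8333)·(-1.8333) + (-1.8333)·(-1.8333) + (2.1667)·(2.1667) + (2.1667)·(2.1667)) / 5 = 20.8333/5 = 4.1667
  S[U,V] = ((-1.8333)·(-1) + (1.1667)·(-2) + (-1.8333)·(0) + (-1.8333)·(3) + (2.1667)·(-1) + (2.1667)·(1)) / 5 = -6/5 = -1.2
  S[V,V] = ((-1)·(-1) + (-2)·(-2) + (0)·(0) + (3)·(3) + (-1)·(-1) + (1)·(1)) / 5 = 16/5 = 3.2

S is symmetric (S[j,i] = S[i,j]). Assembling:

S = [[4.1667, -1.2],
 [-1.2, 3.2]]


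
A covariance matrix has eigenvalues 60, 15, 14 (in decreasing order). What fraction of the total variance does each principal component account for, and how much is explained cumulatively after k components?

Step 1 — total variance = trace(Sigma) = Σ λ_i = 60 + 15 + 14 = 89.

Step 2 — fraction explained by component i = λ_i / Σ λ:
  PC1: 60/89 = 0.6742
  PC2: 15/89 = 0.1685
  PC3: 14/89 = 0.1573

Step 3 — cumulative fraction after k components = (λ_1 + ... + λ_k) / Σ λ:
  k = 1: 60/89 = 0.6742
  k = 2: (60 + 15)/89 = 75/89 = 0.8427
  k = 3: (60 + 15 + 14)/89 = 89/89 = 1

Summary (fraction, with percent):

explained: PC1 0.6742 (67.42%), PC2 0.1685 (16.85%), PC3 0.1573 (15.73%);  cumulative: 0.6742, 0.8427, 1


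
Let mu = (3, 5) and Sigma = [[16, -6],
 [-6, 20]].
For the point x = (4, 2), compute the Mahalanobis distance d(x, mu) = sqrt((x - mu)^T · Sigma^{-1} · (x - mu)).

Step 1 — centre the observation: (x - mu) = (1, -3).

Step 2 — invert Sigma. det(Sigma) = 16·20 - (-6)² = 284.
  Sigma^{-1} = (1/det) · [[d, -b], [-b, a]] = [[0.0704, 0.0211],
 [0.0211, 0.0563]].

Step 3 — form the quadratic (x - mu)^T · Sigma^{-1} · (x - mu):
  Sigma^{-1} · (x - mu) = (0.007, -0.1479).
  (x - mu)^T · [Sigma^{-1} · (x - mu)] = (1)·(0.007) + (-3)·(-0.1479) = 0.4507.

Step 4 — take square root: d = √(0.4507) ≈ 0.6713.

d(x, mu) = √(0.4507) ≈ 0.6713


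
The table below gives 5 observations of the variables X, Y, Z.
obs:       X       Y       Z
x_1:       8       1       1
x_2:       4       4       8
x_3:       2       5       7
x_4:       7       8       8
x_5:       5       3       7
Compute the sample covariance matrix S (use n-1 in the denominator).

Step 1 — column means:
  mean(X) = (8 + 4 + 2 + 7 + 5) / 5 = 26/5 = 5.2
  mean(Y) = (1 + 4 + 5 + 8 + 3) / 5 = 21/5 = 4.2
  mean(Z) = (1 + 8 + 7 + 8 + 7) / 5 = 31/5 = 6.2

Step 2 — sample covariance S[i,j] = (1/(n-1)) · Σ_k (x_{k,i} - mean_i) · (x_{k,j} - mean_j), with n-1 = 4.
  S[X,X] = ((2.8)·(2.8) + (-1.2)·(-1.2) + (-3.2)·(-3.2) + (1.8)·(1.8) + (-0.2)·(-0.2)) / 4 = 22.8/4 = 5.7
  S[X,Y] = ((2.8)·(-3.2) + (-1.2)·(-0.2) + (-3.2)·(0.8) + (1.8)·(3.8) + (-0.2)·(-1.2)) / 4 = -4.2/4 = -1.05
  S[X,Z] = ((2.8)·(-5.2) + (-1.2)·(1.8) + (-3.2)·(0.8) + (1.8)·(1.8) + (-0.2)·(0.8)) / 4 = -16.2/4 = -4.05
  S[Y,Y] = ((-3.2)·(-3.2) + (-0.2)·(-0.2) + (0.8)·(0.8) + (3.8)·(3.8) + (-1.2)·(-1.2)) / 4 = 26.8/4 = 6.7
  S[Y,Z] = ((-3.2)·(-5.2) + (-0.2)·(1.8) + (0.8)·(0.8) + (3.8)·(1.8) + (-1.2)·(0.8)) / 4 = 22.8/4 = 5.7
  S[Z,Z] = ((-5.2)·(-5.2) + (1.8)·(1.8) + (0.8)·(0.8) + (1.8)·(1.8) + (0.8)·(0.8)) / 4 = 34.8/4 = 8.7

S is symmetric (S[j,i] = S[i,j]). Assembling:

S = [[5.7, -1.05, -4.05],
 [-1.05, 6.7, 5.7],
 [-4.05, 5.7, 8.7]]


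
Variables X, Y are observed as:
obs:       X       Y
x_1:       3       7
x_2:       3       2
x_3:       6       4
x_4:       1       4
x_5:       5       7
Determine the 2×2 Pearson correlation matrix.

Step 1 — column means:
  mean(X) = (3 + 3 + 6 + 1 + 5) / 5 = 18/5 = 3.6
  mean(Y) = (7 + 2 + 4 + 4 + 7) / 5 = 24/5 = 4.8

Step 2 — sample variances and covariances s[i,j] = (1/(n-1)) · Σ_k (x_{k,i} - mean_i) · (x_{k,j} - mean_j), with n-1 = 4:
  s[X,X] = ((-0.6)·(-0.6) + (-0.6)·(-0.6) + (2.4)·(2.4) + (-2.6)·(-2.6) + (1.4)·(1.4)) / 4 = 15.2/4 = 3.8
  s[X,Y] = ((-0.6)·(2.2) + (-0.6)·(-2.8) + (2.4)·(-0.8) + (-2.6)·(-0.8) + (1.4)·(2.2)) / 4 = 3.6/4 = 0.9
  s[Y,Y] = ((2.2)·(2.2) + (-2.8)·(-2.8) + (-0.8)·(-0.8) + (-0.8)·(-0.8) + (2.2)·(2.2)) / 4 = 18.8/4 = 4.7
  Sample standard deviations s_i = √(s[i,i]):
  s(X) = √(3.8) = 1.9494
  s(Y) = √(4.7) = 2.1679

Step 3 — r_{ij} = s_{ij} / (s_i · s_j):
  r[X,X] = 1 (diagonal).
  r[X,Y] = 0.9 / (1.9494 · 2.1679) = 0.9 / 4.2261 = 0.213
  r[Y,Y] = 1 (diagonal).

R is symmetric with unit diagonal. Assembling:

R = [[1, 0.213],
 [0.213, 1]]


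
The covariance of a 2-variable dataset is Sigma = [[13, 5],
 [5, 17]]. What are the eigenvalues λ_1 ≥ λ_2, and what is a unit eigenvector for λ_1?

Step 1 — characteristic polynomial of 2×2 Sigma:
  det(Sigma - λI) = λ² - trace · λ + det = 0.
  trace = 13 + 17 = 30, det = 13·17 - (5)² = 196.
Step 2 — discriminant:
  Δ = trace² - 4·det = 900 - 784 = 116.
Step 3 — eigenvalues:
  λ = (trace ± √Δ)/2 = (30 ± 10.7703)/2,
  λ_1 = 20.3852,  λ_2 = 9.6148.

Step 4 — unit eigenvector for λ_1: solve (Sigma - λ_1 I)v = 0. First row:
  (13 - 20.3852)·v_x + (5)·v_y = 0, i.e. (-7.3852)·v_x + (5)·v_y = 0,
  so v ∝ (b, λ_1 - a) = (5, 7.3852) = u.
  ||u|| = √((5)² + (7.3852)²) = √(79.5407) ≈ 8.9186,
  v_1 = u/||u|| ≈ (0.5606, 0.8281) (||v_1|| = 1).

λ_1 = 20.3852,  λ_2 = 9.6148;  v_1 ≈ (0.5606, 0.8281)


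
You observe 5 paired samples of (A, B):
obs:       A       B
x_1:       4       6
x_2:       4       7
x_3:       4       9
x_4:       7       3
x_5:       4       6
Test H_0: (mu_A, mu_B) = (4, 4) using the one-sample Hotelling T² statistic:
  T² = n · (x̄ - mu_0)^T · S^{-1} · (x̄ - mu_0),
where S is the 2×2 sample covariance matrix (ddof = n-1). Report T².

Step 1 — sample mean vector:
  mean(A) = (4 + 4 + 4 + 7 + 4) / 5 = 23/5 = 4.6
  mean(B) = (6 + 7 + 9 + 3 + 6) / 5 = 31/5 = 6.2
  x̄ = (4.6, 6.2),  deviation x̄ - mu_0 = (4.6, 6.2) - (4, 4) = (0.6, 2.2).

Step 2 — sample covariance matrix, S[i,j] = (1/(n-1)) · Σ_k (x_{k,i} - mean_i) · (x_{k,j} - mean_j), divisor n-1 = 4:
  S[A,A] = ((-0.6)·(-0.6) + (-0.6)·(-0.6) + (-0.6)·(-0.6) + (2.4)·(2.4) + (-0.6)·(-0.6)) / 4 = 7.2/4 = 1.8
  S[A,B] = ((-0.6)·(-0.2) + (-0.6)·(0.8) + (-0.6)·(2.8) + (2.4)·(-3.2) + (-0.6)·(-0.2)) / 4 = -9.6/4 = -2.4
  S[B,B] = ((-0.2)·(-0.2) + (0.8)·(0.8) + (2.8)·(2.8) + (-3.2)·(-3.2) + (-0.2)·(-0.2)) / 4 = 18.8/4 = 4.7
  S = [[1.8, -2.4],
 [-2.4, 4.7]].

Step 3 — invert S. det(S) = 1.8·4.7 - (-2.4)² = 2.7.
  S^{-1} = (1/det) · [[d, -b], [-b, a]] = [[1.7407, 0.8889],
 [0.8889, 0.6667]].

Step 4 — quadratic form (x̄ - mu_0)^T · S^{-1} · (x̄ - mu_0):
  S^{-1} · (x̄ - mu_0) = (3, 2),
  (x̄ - mu_0)^T · [...] = (0.6)·(3) + (2.2)·(2) = 6.2.

Step 5 — scale by n: T² = 5 · 6.2 = 31.

T² ≈ 31


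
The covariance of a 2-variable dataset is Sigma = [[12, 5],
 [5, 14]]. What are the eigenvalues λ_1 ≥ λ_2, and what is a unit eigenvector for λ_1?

Step 1 — characteristic polynomial of 2×2 Sigma:
  det(Sigma - λI) = λ² - trace · λ + det = 0.
  trace = 12 + 14 = 26, det = 12·14 - (5)² = 143.
Step 2 — discriminant:
  Δ = trace² - 4·det = 676 - 572 = 104.
Step 3 — eigenvalues:
  λ = (trace ± √Δ)/2 = (26 ± 10.198)/2,
  λ_1 = 18.099,  λ_2 = 7.901.

Step 4 — unit eigenvector for λ_1: solve (Sigma - λ_1 I)v = 0. First row:
  (12 - 18.099)·v_x + (5)·v_y = 0, i.e. (-6.099)·v_x + (5)·v_y = 0,
  so v ∝ (b, λ_1 - a) = (5, 6.099) = u.
  ||u|| = √((5)² + (6.099)²) = √(62.198) ≈ 7.8866,
  v_1 = u/||u|| ≈ (0.634, 0.7733) (||v_1|| = 1).

λ_1 = 18.099,  λ_2 = 7.901;  v_1 ≈ (0.634, 0.7733)


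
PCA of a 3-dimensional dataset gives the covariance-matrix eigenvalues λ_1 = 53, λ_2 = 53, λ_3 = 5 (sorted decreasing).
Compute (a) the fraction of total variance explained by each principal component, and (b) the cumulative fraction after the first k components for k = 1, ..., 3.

Step 1 — total variance = trace(Sigma) = Σ λ_i = 53 + 53 + 5 = 111.

Step 2 — fraction explained by component i = λ_i / Σ λ:
  PC1: 53/111 = 0.4775
  PC2: 53/111 = 0.4775
  PC3: 5/111 = 0.045

Step 3 — cumulative fraction after k components = (λ_1 + ... + λ_k) / Σ λ:
  k = 1: 53/111 = 0.4775
  k = 2: (53 + 53)/111 = 106/111 = 0.955
  k = 3: (53 + 53 + 5)/111 = 111/111 = 1

Summary (fraction, with percent):

explained: PC1 0.4775 (47.75%), PC2 0.4775 (47.75%), PC3 0.045 (4.5%);  cumulative: 0.4775, 0.955, 1


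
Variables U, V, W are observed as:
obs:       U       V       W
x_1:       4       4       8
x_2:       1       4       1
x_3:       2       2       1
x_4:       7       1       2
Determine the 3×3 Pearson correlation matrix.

Step 1 — column means:
  mean(U) = (4 + 1 + 2 + 7) / 4 = 14/4 = 3.5
  mean(V) = (4 + 4 + 2 + 1) / 4 = 11/4 = 2.75
  mean(W) = (8 + 1 + 1 + 2) / 4 = 12/4 = 3

Step 2 — sample variances and covariances s[i,j] = (1/(n-1)) · Σ_k (x_{k,i} - mean_i) · (x_{k,j} - mean_j), with n-1 = 3:
  s[U,U] = ((0.5)·(0.5) + (-2.5)·(-2.5) + (-1.5)·(-1.5) + (3.5)·(3.5)) / 3 = 21/3 = 7
  s[U,V] = ((0.5)·(1.25) + (-2.5)·(1.25) + (-1.5)·(-0.75) + (3.5)·(-1.75)) / 3 = -7.5/3 = -2.5
  s[U,W] = ((0.5)·(5) + (-2.5)·(-2) + (-1.5)·(-2) + (3.5)·(-1)) / 3 = 7/3 = 2.3333
  s[V,V] = ((1.25)·(1.25) + (1.25)·(1.25) + (-0.75)·(-0.75) + (-1.75)·(-1.75)) / 3 = 6.75/3 = 2.25
  s[V,W] = ((1.25)·(5) + (1.25)·(-2) + (-0.75)·(-2) + (-1.75)·(-1)) / 3 = 7/3 = 2.3333
  s[W,W] = ((5)·(5) + (-2)·(-2) + (-2)·(-2) + (-1)·(-1)) / 3 = 34/3 = 11.3333
  Sample standard deviations s_i = √(s[i,i]):
  s(U) = √(7) = 2.6458
  s(V) = √(2.25) = 1.5
  s(W) = √(11.3333) = 3.3665

Step 3 — r_{ij} = s_{ij} / (s_i · s_j):
  r[U,U] = 1 (diagonal).
  r[U,V] = -2.5 / (2.6458 · 1.5) = -2.5 / 3.9686 = -0.6299
  r[U,W] = 2.3333 / (2.6458 · 3.3665) = 2.3333 / 8.9069 = 0.262
  r[V,V] = 1 (diagonal).
  r[V,W] = 2.3333 / (1.5 · 3.3665) = 2.3333 / 5.0498 = 0.4621
  r[W,W] = 1 (diagonal).

R is symmetric with unit diagonal. Assembling:

R = [[1, -0.6299, 0.262],
 [-0.6299, 1, 0.4621],
 [0.262, 0.4621, 1]]
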